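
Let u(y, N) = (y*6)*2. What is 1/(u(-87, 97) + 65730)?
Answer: 1/64686 ≈ 1.5459e-5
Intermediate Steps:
u(y, N) = 12*y (u(y, N) = (6*y)*2 = 12*y)
1/(u(-87, 97) + 65730) = 1/(12*(-87) + 65730) = 1/(-1044 + 65730) = 1/64686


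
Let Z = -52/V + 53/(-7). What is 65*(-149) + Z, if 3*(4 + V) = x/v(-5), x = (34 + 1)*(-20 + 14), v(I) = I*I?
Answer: -1152506/119 ≈ -9684.9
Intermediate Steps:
v(I) = I²
x = -210 (x = 35*(-6) = -210)
V = -34/5 (V = -4 + (-210/((-5)²))/3 = -4 + (-210/25)/3 = -4 + (-210*1/25)/3 = -4 + (⅓)*(-42/5) = -4 - 14/5 = -34/5 ≈ -6.8000)
Z = 9/119 (Z = -52/(-34/5) + 53/(-7) = -52*(-5/34) + 53*(-⅐) = 130/17 - 53/7 = 9/119 ≈ 0.075630)
65*(-149) + Z = 65*(-149) + 9/119 = -9685 + 9/119 = -1152506/119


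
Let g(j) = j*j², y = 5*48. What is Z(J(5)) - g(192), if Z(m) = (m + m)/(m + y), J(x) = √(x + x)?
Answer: -40761556994/5759 + 48*√10/5759 ≈ -7.0779e+6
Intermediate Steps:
y = 240
J(x) = √2*√x (J(x) = √(2*x) = √2*√x)
Z(m) = 2*m/(240 + m) (Z(m) = (m + m)/(m + 240) = (2*m)/(240 + m) = 2*m/(240 + m))
g(j) = j³
Z(J(5)) - g(192) = 2*(√2*√5)/(240 + √2*√5) - 1*192³ = 2*√10/(240 + √10) - 1*7077888 = 2*√10/(240 + √10) - 7077888 = -7077888 + 2*√10/(240 + √10)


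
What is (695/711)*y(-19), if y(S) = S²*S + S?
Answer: -4780210/711 ≈ -6723.2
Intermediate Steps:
y(S) = S + S³ (y(S) = S³ + S = S + S³)
(695/711)*y(-19) = (695/711)*(-19 + (-19)³) = (695*(1/711))*(-19 - 6859) = (695/711)*(-6878) = -4780210/711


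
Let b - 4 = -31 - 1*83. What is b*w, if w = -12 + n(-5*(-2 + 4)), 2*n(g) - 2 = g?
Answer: 1760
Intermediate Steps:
n(g) = 1 + g/2
b = -110 (b = 4 + (-31 - 1*83) = 4 + (-31 - 83) = 4 - 114 = -110)
w = -16 (w = -12 + (1 + (-5*(-2 + 4))/2) = -12 + (1 + (-5*2)/2) = -12 + (1 + (1/2)*(-10)) = -12 + (1 - 5) = -12 - 4 = -16)
b*w = -110*(-16) = 1760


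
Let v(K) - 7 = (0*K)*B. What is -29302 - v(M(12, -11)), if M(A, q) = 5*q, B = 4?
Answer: -29309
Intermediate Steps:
v(K) = 7 (v(K) = 7 + (0*K)*4 = 7 + 0*4 = 7 + 0 = 7)
-29302 - v(M(12, -11)) = -29302 - 1*7 = -29302 - 7 = -29309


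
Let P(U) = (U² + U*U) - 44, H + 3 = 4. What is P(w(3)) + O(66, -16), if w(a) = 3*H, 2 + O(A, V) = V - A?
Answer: -110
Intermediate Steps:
H = 1 (H = -3 + 4 = 1)
O(A, V) = -2 + V - A (O(A, V) = -2 + (V - A) = -2 + V - A)
w(a) = 3 (w(a) = 3*1 = 3)
P(U) = -44 + 2*U² (P(U) = (U² + U²) - 44 = 2*U² - 44 = -44 + 2*U²)
P(w(3)) + O(66, -16) = (-44 + 2*3²) + (-2 - 16 - 1*66) = (-44 + 2*9) + (-2 - 16 - 66) = (-44 + 18) - 84 = -26 - 84 = -110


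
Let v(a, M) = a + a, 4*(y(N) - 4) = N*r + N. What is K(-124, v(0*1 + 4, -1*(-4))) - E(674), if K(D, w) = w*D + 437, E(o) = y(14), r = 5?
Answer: -580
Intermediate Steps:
y(N) = 4 + 3*N/2 (y(N) = 4 + (N*5 + N)/4 = 4 + (5*N + N)/4 = 4 + (6*N)/4 = 4 + 3*N/2)
E(o) = 25 (E(o) = 4 + (3/2)*14 = 4 + 21 = 25)
v(a, M) = 2*a
K(D, w) = 437 + D*w (K(D, w) = D*w + 437 = 437 + D*w)
K(-124, v(0*1 + 4, -1*(-4))) - E(674) = (437 - 248*(0*1 + 4)) - 1*25 = (437 - 248*(0 + 4)) - 25 = (437 - 248*4) - 25 = (437 - 124*8) - 25 = (437 - 992) - 25 = -555 - 25 = -580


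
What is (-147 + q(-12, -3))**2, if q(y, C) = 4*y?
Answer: 38025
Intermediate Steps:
(-147 + q(-12, -3))**2 = (-147 + 4*(-12))**2 = (-147 - 48)**2 = (-195)**2 = 38025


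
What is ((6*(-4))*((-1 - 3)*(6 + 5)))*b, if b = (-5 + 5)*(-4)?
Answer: 0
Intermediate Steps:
b = 0 (b = 0*(-4) = 0)
((6*(-4))*((-1 - 3)*(6 + 5)))*b = ((6*(-4))*((-1 - 3)*(6 + 5)))*0 = -(-96)*11*0 = -24*(-44)*0 = 1056*0 = 0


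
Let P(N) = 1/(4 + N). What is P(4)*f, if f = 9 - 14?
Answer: -5/8 ≈ -0.62500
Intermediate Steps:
f = -5
P(4)*f = -5/(4 + 4) = -5/8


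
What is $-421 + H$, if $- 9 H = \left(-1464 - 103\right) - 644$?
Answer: $- \frac{526}{3} \approx -175.33$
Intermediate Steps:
$H = \frac{737}{3}$ ($H = - \frac{\left(-1464 - 103\right) - 644}{9} = - \frac{-1567 - 644}{9} = \left(- \frac{1}{9}\right) \left(-2211\right) = \frac{737}{3} \approx 245.67$)
$-421 + H = -421 + \frac{737}{3} = - \frac{526}{3}$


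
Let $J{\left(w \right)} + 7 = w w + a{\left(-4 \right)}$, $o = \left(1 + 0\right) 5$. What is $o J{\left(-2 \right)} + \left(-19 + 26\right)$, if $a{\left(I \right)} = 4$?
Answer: $12$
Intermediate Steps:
$o = 5$ ($o = 1 \cdot 5 = 5$)
$J{\left(w \right)} = -3 + w^{2}$ ($J{\left(w \right)} = -7 + \left(w w + 4\right) = -7 + \left(w^{2} + 4\right) = -7 + \left(4 + w^{2}\right) = -3 + w^{2}$)
$o J{\left(-2 \right)} + \left(-19 + 26\right) = 5 \left(-3 + \left(-2\right)^{2}\right) + \left(-19 + 26\right) = 5 \left(-3 + 4\right) + 7 = 5 \cdot 1 + 7 = 5 + 7 = 12$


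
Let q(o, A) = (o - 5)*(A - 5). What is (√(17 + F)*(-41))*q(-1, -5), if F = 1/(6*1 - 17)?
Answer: -2460*√2046/11 ≈ -10116.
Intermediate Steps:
q(o, A) = (-5 + A)*(-5 + o) (q(o, A) = (-5 + o)*(-5 + A) = (-5 + A)*(-5 + o))
F = -1/11 (F = 1/(6 - 17) = 1/(-11) = -1/11 ≈ -0.090909)
(√(17 + F)*(-41))*q(-1, -5) = (√(17 - 1/11)*(-41))*(25 - 5*(-5) - 5*(-1) - 5*(-1)) = (√(186/11)*(-41))*(25 + 25 + 5 + 5) = ((√2046/11)*(-41))*60 = -41*√2046/11*60 = -2460*√2046/11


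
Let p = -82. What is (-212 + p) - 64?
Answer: -358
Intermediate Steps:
(-212 + p) - 64 = (-212 - 82) - 64 = -294 - 64 = -358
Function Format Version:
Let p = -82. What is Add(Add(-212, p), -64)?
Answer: -358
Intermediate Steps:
Add(Add(-212, p), -64) = Add(Add(-212, -82), -64) = Add(-294, -64) = -358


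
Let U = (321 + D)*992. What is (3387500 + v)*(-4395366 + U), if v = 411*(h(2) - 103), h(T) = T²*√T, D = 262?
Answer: -12768602794010 - 6275197320*√2 ≈ -1.2777e+13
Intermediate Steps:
U = 578336 (U = (321 + 262)*992 = 583*992 = 578336)
h(T) = T^(5/2)
v = -42333 + 1644*√2 (v = 411*(2^(5/2) - 103) = 411*(4*√2 - 103) = 411*(-103 + 4*√2) = -42333 + 1644*√2 ≈ -40008.)
(3387500 + v)*(-4395366 + U) = (3387500 + (-42333 + 1644*√2))*(-4395366 + 578336) = (3345167 + 1644*√2)*(-3817030) = -12768602794010 - 6275197320*√2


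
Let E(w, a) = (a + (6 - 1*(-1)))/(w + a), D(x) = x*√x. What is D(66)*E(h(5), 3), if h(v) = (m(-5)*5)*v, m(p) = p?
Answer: -330*√66/61 ≈ -43.950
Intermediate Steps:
D(x) = x^(3/2)
h(v) = -25*v (h(v) = (-5*5)*v = -25*v)
E(w, a) = (7 + a)/(a + w) (E(w, a) = (a + (6 + 1))/(a + w) = (a + 7)/(a + w) = (7 + a)/(a + w))
D(66)*E(h(5), 3) = 66^(3/2)*((7 + 3)/(3 - 25*5)) = (66*√66)*(10/(3 - 125)) = (66*√66)*(10/(-122)) = (66*√66)*(-1/122*10) = (66*√66)*(-5/61) = -330*√66/61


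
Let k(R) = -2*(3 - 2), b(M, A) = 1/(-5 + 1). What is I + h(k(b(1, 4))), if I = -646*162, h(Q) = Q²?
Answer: -104648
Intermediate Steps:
b(M, A) = -¼ (b(M, A) = 1/(-4) = -¼)
k(R) = -2 (k(R) = -2*1 = -2)
I = -104652
I + h(k(b(1, 4))) = -104652 + (-2)² = -104652 + 4 = -104648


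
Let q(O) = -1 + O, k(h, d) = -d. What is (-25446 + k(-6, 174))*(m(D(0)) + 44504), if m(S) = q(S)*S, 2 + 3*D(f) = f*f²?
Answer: -3420662840/3 ≈ -1.1402e+9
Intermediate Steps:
D(f) = -⅔ + f³/3 (D(f) = -⅔ + (f*f²)/3 = -⅔ + f³/3)
m(S) = S*(-1 + S) (m(S) = (-1 + S)*S = S*(-1 + S))
(-25446 + k(-6, 174))*(m(D(0)) + 44504) = (-25446 - 1*174)*((-⅔ + (⅓)*0³)*(-1 + (-⅔ + (⅓)*0³)) + 44504) = (-25446 - 174)*((-⅔ + (⅓)*0)*(-1 + (-⅔ + (⅓)*0)) + 44504) = -25620*((-⅔ + 0)*(-1 + (-⅔ + 0)) + 44504) = -25620*(-2*(-1 - ⅔)/3 + 44504) = -25620*(-⅔*(-5/3) + 44504) = -25620*(10/9 + 44504) = -25620*400546/9 = -3420662840/3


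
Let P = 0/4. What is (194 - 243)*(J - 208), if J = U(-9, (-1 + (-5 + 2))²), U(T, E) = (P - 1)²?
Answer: 10143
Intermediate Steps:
P = 0 (P = 0*(¼) = 0)
U(T, E) = 1 (U(T, E) = (0 - 1)² = (-1)² = 1)
J = 1
(194 - 243)*(J - 208) = (194 - 243)*(1 - 208) = -49*(-207) = 10143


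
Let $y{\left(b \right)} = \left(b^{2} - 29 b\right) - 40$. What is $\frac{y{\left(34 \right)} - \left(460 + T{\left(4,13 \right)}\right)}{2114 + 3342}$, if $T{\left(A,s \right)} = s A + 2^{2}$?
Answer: $- \frac{193}{2728} \approx -0.070748$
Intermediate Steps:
$T{\left(A,s \right)} = 4 + A s$ ($T{\left(A,s \right)} = A s + 4 = 4 + A s$)
$y{\left(b \right)} = -40 + b^{2} - 29 b$
$\frac{y{\left(34 \right)} - \left(460 + T{\left(4,13 \right)}\right)}{2114 + 3342} = \frac{\left(-40 + 34^{2} - 986\right) - \left(464 + 52\right)}{2114 + 3342} = \frac{\left(-40 + 1156 - 986\right) - 516}{5456} = \left(130 - 516\right) \frac{1}{5456} = \left(-386\right) \frac{1}{5456} = - \frac{193}{2728}$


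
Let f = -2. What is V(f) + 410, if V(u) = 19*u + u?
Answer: 370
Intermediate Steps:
V(u) = 20*u
V(f) + 410 = 20*(-2) + 410 = -40 + 410 = 370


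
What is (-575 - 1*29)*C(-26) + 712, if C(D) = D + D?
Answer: 32120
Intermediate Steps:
C(D) = 2*D
(-575 - 1*29)*C(-26) + 712 = (-575 - 1*29)*(2*(-26)) + 712 = (-575 - 29)*(-52) + 712 = -604*(-52) + 712 = 31408 + 712 = 32120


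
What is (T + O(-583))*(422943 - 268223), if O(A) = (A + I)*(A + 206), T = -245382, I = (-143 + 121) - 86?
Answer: 2340140000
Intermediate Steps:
I = -108 (I = -22 - 86 = -108)
O(A) = (-108 + A)*(206 + A) (O(A) = (A - 108)*(A + 206) = (-108 + A)*(206 + A))
(T + O(-583))*(422943 - 268223) = (-245382 + (-22248 + (-583)² + 98*(-583)))*(422943 - 268223) = (-245382 + (-22248 + 339889 - 57134))*154720 = (-245382 + 260507)*154720 = 15125*154720 = 2340140000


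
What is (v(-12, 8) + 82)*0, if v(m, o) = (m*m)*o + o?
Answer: 0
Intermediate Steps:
v(m, o) = o + o*m² (v(m, o) = m²*o + o = o*m² + o = o + o*m²)
(v(-12, 8) + 82)*0 = (8*(1 + (-12)²) + 82)*0 = (8*(1 + 144) + 82)*0 = (8*145 + 82)*0 = (1160 + 82)*0 = 1242*0 = 0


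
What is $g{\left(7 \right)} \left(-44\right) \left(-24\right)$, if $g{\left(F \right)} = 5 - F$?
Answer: $-2112$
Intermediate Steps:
$g{\left(7 \right)} \left(-44\right) \left(-24\right) = \left(5 - 7\right) \left(-44\right) \left(-24\right) = \left(-2\right) \left(-44\right) \left(-24\right) = 88 \left(-24\right) = -2112$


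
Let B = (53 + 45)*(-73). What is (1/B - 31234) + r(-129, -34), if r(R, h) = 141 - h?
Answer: -222196087/7154 ≈ -31059.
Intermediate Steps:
B = -7154 (B = 98*(-73) = -7154)
(1/B - 31234) + r(-129, -34) = (1/(-7154) - 31234) + (141 - 1*(-34)) = (-1/7154 - 31234) + (141 + 34) = -223448037/7154 + 175 = -222196087/7154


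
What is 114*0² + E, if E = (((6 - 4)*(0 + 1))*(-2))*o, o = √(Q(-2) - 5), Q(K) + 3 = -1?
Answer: -12*I ≈ -12.0*I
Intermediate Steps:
Q(K) = -4 (Q(K) = -3 - 1 = -4)
o = 3*I (o = √(-4 - 5) = √(-9) = 3*I ≈ 3.0*I)
E = -12*I (E = (((6 - 4)*(0 + 1))*(-2))*(3*I) = ((2*1)*(-2))*(3*I) = (2*(-2))*(3*I) = -12*I ≈ -12.0*I)
114*0² + E = 114*0² - 12*I = 114*0 - 12*I = 0 - 12*I = -12*I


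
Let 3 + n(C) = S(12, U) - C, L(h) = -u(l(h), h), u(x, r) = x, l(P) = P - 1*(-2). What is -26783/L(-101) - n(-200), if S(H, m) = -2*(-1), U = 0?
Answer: -46484/99 ≈ -469.54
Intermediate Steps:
l(P) = 2 + P (l(P) = P + 2 = 2 + P)
L(h) = -2 - h (L(h) = -(2 + h) = -2 - h)
S(H, m) = 2
n(C) = -1 - C (n(C) = -3 + (2 - C) = -1 - C)
-26783/L(-101) - n(-200) = -26783/(-2 - 1*(-101)) - (-1 - 1*(-200)) = -26783/(-2 + 101) - (-1 + 200) = -26783/99 - 1*199 = -26783*1/99 - 199 = -26783/99 - 199 = -46484/99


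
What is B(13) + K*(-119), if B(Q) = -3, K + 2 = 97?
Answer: -11308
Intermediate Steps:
K = 95 (K = -2 + 97 = 95)
B(13) + K*(-119) = -3 + 95*(-119) = -3 - 11305 = -11308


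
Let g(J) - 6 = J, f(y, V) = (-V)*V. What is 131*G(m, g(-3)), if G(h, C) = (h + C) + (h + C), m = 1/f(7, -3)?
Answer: 6812/9 ≈ 756.89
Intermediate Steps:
f(y, V) = -V²
g(J) = 6 + J
m = -⅑ (m = 1/(-1*(-3)²) = 1/(-1*9) = 1/(-9) = -⅑ ≈ -0.11111)
G(h, C) = 2*C + 2*h (G(h, C) = (C + h) + (C + h) = 2*C + 2*h)
131*G(m, g(-3)) = 131*(2*(6 - 3) + 2*(-⅑)) = 131*(2*3 - 2/9) = 131*(6 - 2/9) = 131*(52/9) = 6812/9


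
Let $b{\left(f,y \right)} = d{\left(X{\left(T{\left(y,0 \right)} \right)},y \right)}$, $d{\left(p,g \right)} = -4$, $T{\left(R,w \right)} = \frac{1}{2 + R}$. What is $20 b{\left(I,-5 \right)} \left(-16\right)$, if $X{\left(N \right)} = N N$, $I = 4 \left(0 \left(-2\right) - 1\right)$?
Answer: $1280$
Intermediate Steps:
$I = -4$ ($I = 4 \left(0 - 1\right) = 4 \left(-1\right) = -4$)
$X{\left(N \right)} = N^{2}$
$b{\left(f,y \right)} = -4$
$20 b{\left(I,-5 \right)} \left(-16\right) = 20 \left(-4\right) \left(-16\right) = \left(-80\right) \left(-16\right) = 1280$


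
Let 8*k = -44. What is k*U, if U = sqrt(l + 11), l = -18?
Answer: -11*I*sqrt(7)/2 ≈ -14.552*I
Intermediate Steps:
k = -11/2 (k = (1/8)*(-44) = -11/2 ≈ -5.5000)
U = I*sqrt(7) (U = sqrt(-18 + 11) = sqrt(-7) = I*sqrt(7) ≈ 2.6458*I)
k*U = -11*I*sqrt(7)/2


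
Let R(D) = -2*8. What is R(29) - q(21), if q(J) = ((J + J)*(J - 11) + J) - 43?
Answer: -414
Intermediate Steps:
q(J) = -43 + J + 2*J*(-11 + J) (q(J) = ((2*J)*(-11 + J) + J) - 43 = (2*J*(-11 + J) + J) - 43 = (J + 2*J*(-11 + J)) - 43 = -43 + J + 2*J*(-11 + J))
R(D) = -16
R(29) - q(21) = -16 - (-43 - 21*21 + 2*21²) = -16 - (-43 - 441 + 2*441) = -16 - (-43 - 441 + 882) = -16 - 1*398 = -16 - 398 = -414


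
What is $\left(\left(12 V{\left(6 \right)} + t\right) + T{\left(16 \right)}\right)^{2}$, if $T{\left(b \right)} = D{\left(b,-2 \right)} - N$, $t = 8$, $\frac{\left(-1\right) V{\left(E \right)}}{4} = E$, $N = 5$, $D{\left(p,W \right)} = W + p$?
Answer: $73441$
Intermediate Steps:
$V{\left(E \right)} = - 4 E$
$T{\left(b \right)} = -7 + b$ ($T{\left(b \right)} = \left(-2 + b\right) - 5 = -7 + b$)
$\left(\left(12 V{\left(6 \right)} + t\right) + T{\left(16 \right)}\right)^{2} = \left(\left(12 \left(\left(-4\right) 6\right) + 8\right) + \left(-7 + 16\right)\right)^{2} = \left(\left(12 \left(-24\right) + 8\right) + 9\right)^{2} = \left(\left(-288 + 8\right) + 9\right)^{2} = \left(-280 + 9\right)^{2} = \left(-271\right)^{2} = 73441$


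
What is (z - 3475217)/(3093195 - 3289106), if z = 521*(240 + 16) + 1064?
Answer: 3340777/195911 ≈ 17.053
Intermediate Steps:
z = 134440 (z = 521*256 + 1064 = 133376 + 1064 = 134440)
(z - 3475217)/(3093195 - 3289106) = (134440 - 3475217)/(3093195 - 3289106) = -3340777/(-195911) = -3340777*(-1/195911) = 3340777/195911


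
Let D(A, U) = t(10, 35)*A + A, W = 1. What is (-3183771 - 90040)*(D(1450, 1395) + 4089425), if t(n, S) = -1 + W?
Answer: -13392751574625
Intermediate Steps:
t(n, S) = 0 (t(n, S) = -1 + 1 = 0)
D(A, U) = A (D(A, U) = 0*A + A = 0 + A = A)
(-3183771 - 90040)*(D(1450, 1395) + 4089425) = (-3183771 - 90040)*(1450 + 4089425) = -3273811*4090875 = -13392751574625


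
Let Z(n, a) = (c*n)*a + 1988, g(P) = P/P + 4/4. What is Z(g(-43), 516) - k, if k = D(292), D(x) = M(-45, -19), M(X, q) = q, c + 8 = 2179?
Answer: 2242479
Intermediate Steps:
c = 2171 (c = -8 + 2179 = 2171)
g(P) = 2 (g(P) = 1 + 4*(¼) = 1 + 1 = 2)
Z(n, a) = 1988 + 2171*a*n (Z(n, a) = (2171*n)*a + 1988 = 2171*a*n + 1988 = 1988 + 2171*a*n)
D(x) = -19
k = -19
Z(g(-43), 516) - k = (1988 + 2171*516*2) - 1*(-19) = (1988 + 2240472) + 19 = 2242460 + 19 = 2242479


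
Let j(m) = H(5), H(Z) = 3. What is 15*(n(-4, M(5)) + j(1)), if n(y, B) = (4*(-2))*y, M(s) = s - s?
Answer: 525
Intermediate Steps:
j(m) = 3
M(s) = 0
n(y, B) = -8*y
15*(n(-4, M(5)) + j(1)) = 15*(-8*(-4) + 3) = 15*(32 + 3) = 15*35 = 525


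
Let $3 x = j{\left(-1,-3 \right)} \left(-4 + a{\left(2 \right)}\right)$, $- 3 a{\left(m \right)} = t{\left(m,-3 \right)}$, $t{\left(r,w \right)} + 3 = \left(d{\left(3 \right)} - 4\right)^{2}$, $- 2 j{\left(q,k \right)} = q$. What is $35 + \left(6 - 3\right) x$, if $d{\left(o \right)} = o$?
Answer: $\frac{100}{3} \approx 33.333$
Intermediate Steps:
$j{\left(q,k \right)} = - \frac{q}{2}$
$t{\left(r,w \right)} = -2$ ($t{\left(r,w \right)} = -3 + \left(3 - 4\right)^{2} = -3 + \left(-1\right)^{2} = -3 + 1 = -2$)
$a{\left(m \right)} = \frac{2}{3}$ ($a{\left(m \right)} = \left(- \frac{1}{3}\right) \left(-2\right) = \frac{2}{3}$)
$x = - \frac{5}{9}$ ($x = \frac{\left(- \frac{1}{2}\right) \left(-1\right) \left(-4 + \frac{2}{3}\right)}{3} = \frac{\frac{1}{2} \left(- \frac{10}{3}\right)}{3} = \frac{1}{3} \left(- \frac{5}{3}\right) = - \frac{5}{9} \approx -0.55556$)
$35 + \left(6 - 3\right) x = 35 + \left(6 - 3\right) \left(- \frac{5}{9}\right) = 35 + 3 \left(- \frac{5}{9}\right) = 35 - \frac{5}{3} = \frac{100}{3}$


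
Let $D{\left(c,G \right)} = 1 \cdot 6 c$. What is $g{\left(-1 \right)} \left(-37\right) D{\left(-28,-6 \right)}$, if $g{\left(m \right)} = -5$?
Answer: $-31080$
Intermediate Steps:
$D{\left(c,G \right)} = 6 c$
$g{\left(-1 \right)} \left(-37\right) D{\left(-28,-6 \right)} = \left(-5\right) \left(-37\right) 6 \left(-28\right) = 185 \left(-168\right) = -31080$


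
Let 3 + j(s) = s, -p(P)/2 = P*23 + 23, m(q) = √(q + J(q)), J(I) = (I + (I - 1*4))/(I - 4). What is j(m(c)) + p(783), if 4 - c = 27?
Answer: -36067 + I*√1713/9 ≈ -36067.0 + 4.5987*I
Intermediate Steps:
c = -23 (c = 4 - 1*27 = 4 - 27 = -23)
J(I) = (-4 + 2*I)/(-4 + I) (J(I) = (I + (I - 4))/(-4 + I) = (I + (-4 + I))/(-4 + I) = (-4 + 2*I)/(-4 + I))
m(q) = √(q + 2*(-2 + q)/(-4 + q))
p(P) = -46 - 46*P (p(P) = -2*(P*23 + 23) = -2*(23*P + 23) = -2*(23 + 23*P) = -46 - 46*P)
j(s) = -3 + s
j(m(c)) + p(783) = (-3 + √((-4 + (-23)² - 2*(-23))/(-4 - 23))) + (-46 - 46*783) = (-3 + √((-4 + 529 + 46)/(-27))) + (-46 - 36018) = (-3 + √(-1/27*571)) - 36064 = (-3 + √(-571/27)) - 36064 = (-3 + I*√1713/9) - 36064 = -36067 + I*√1713/9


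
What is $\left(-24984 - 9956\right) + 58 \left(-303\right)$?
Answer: $-52514$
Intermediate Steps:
$\left(-24984 - 9956\right) + 58 \left(-303\right) = -34940 - 17574 = -52514$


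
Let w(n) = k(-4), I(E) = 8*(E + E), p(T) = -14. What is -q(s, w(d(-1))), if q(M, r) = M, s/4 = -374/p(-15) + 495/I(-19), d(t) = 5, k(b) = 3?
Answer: -53383/532 ≈ -100.34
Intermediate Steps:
I(E) = 16*E (I(E) = 8*(2*E) = 16*E)
s = 53383/532 (s = 4*(-374/(-14) + 495/((16*(-19)))) = 4*(-374*(-1/14) + 495/(-304)) = 4*(187/7 + 495*(-1/304)) = 4*(187/7 - 495/304) = 4*(53383/2128) = 53383/532 ≈ 100.34)
w(n) = 3
-q(s, w(d(-1))) = -1*53383/532 = -53383/532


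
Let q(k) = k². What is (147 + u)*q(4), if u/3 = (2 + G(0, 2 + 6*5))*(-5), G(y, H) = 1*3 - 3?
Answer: 1872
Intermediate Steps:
G(y, H) = 0 (G(y, H) = 3 - 3 = 0)
u = -30 (u = 3*((2 + 0)*(-5)) = 3*(2*(-5)) = 3*(-10) = -30)
(147 + u)*q(4) = (147 - 30)*4² = 117*16 = 1872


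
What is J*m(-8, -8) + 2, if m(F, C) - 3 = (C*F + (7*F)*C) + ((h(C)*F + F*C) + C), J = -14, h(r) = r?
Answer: -8888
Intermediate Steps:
m(F, C) = 3 + C + 10*C*F (m(F, C) = 3 + ((C*F + (7*F)*C) + ((C*F + F*C) + C)) = 3 + ((C*F + 7*C*F) + ((C*F + C*F) + C)) = 3 + (8*C*F + (2*C*F + C)) = 3 + (8*C*F + (C + 2*C*F)) = 3 + (C + 10*C*F) = 3 + C + 10*C*F)
J*m(-8, -8) + 2 = -14*(3 - 8 + 10*(-8)*(-8)) + 2 = -14*(3 - 8 + 640) + 2 = -14*635 + 2 = -8890 + 2 = -8888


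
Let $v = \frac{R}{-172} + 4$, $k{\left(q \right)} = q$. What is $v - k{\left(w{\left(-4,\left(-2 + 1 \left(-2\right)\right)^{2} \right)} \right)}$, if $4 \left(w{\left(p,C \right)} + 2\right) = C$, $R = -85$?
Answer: $\frac{429}{172} \approx 2.4942$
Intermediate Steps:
$w{\left(p,C \right)} = -2 + \frac{C}{4}$
$v = \frac{773}{172}$ ($v = - \frac{85}{-172} + 4 = \left(-85\right) \left(- \frac{1}{172}\right) + 4 = \frac{85}{172} + 4 = \frac{773}{172} \approx 4.4942$)
$v - k{\left(w{\left(-4,\left(-2 + 1 \left(-2\right)\right)^{2} \right)} \right)} = \frac{773}{172} - \left(-2 + \frac{\left(-2 + 1 \left(-2\right)\right)^{2}}{4}\right) = \frac{773}{172} - \left(-2 + \frac{\left(-2 - 2\right)^{2}}{4}\right) = \frac{773}{172} - \left(-2 + \frac{\left(-4\right)^{2}}{4}\right) = \frac{773}{172} - \left(-2 + \frac{1}{4} \cdot 16\right) = \frac{773}{172} - \left(-2 + 4\right) = \frac{773}{172} - 2 = \frac{429}{172}$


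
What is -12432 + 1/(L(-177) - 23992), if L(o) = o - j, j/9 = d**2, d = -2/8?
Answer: -4807616032/386713 ≈ -12432.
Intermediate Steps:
d = -1/4 (d = -2*1/8 = -1/4 ≈ -0.25000)
j = 9/16 (j = 9*(-1/4)**2 = 9*(1/16) = 9/16 ≈ 0.56250)
L(o) = -9/16 + o (L(o) = o - 1*9/16 = o - 9/16 = -9/16 + o)
-12432 + 1/(L(-177) - 23992) = -12432 + 1/((-9/16 - 177) - 23992) = -12432 + 1/(-2841/16 - 23992) = -12432 + 1/(-386713/16) = -12432 - 16/386713 = -4807616032/386713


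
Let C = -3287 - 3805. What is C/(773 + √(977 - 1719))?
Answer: -5482116/598271 + 7092*I*√742/598271 ≈ -9.1633 + 0.3229*I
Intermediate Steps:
C = -7092
C/(773 + √(977 - 1719)) = -7092/(773 + √(977 - 1719)) = -7092/(773 + √(-742)) = -7092/(773 + I*√742)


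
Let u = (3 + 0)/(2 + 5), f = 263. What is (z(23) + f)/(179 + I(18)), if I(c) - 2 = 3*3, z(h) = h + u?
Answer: 401/266 ≈ 1.5075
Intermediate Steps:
u = 3/7 ≈ 0.42857
z(h) = 3/7 + h (z(h) = h + 3/7 = 3/7 + h)
I(c) = 11 (I(c) = 2 + 3*3 = 2 + 9 = 11)
(z(23) + f)/(179 + I(18)) = ((3/7 + 23) + 263)/(179 + 11) = (164/7 + 263)/190 = (2005/7)*(1/190) = 401/266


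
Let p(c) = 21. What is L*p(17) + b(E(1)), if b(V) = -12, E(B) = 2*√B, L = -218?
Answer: -4590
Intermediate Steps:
L*p(17) + b(E(1)) = -218*21 - 12 = -4578 - 12 = -4590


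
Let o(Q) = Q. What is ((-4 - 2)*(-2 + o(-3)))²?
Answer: 900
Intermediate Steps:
((-4 - 2)*(-2 + o(-3)))² = ((-4 - 2)*(-2 - 3))² = (-6*(-5))² = 30² = 900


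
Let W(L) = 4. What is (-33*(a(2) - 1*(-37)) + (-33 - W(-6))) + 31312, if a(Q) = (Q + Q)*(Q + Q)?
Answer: 29526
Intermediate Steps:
a(Q) = 4*Q**2 (a(Q) = (2*Q)*(2*Q) = 4*Q**2)
(-33*(a(2) - 1*(-37)) + (-33 - W(-6))) + 31312 = (-33*(4*2**2 - 1*(-37)) + (-33 - 1*4)) + 31312 = (-33*(4*4 + 37) + (-33 - 4)) + 31312 = (-33*(16 + 37) - 37) + 31312 = (-33*53 - 37) + 31312 = (-1749 - 37) + 31312 = -1786 + 31312 = 29526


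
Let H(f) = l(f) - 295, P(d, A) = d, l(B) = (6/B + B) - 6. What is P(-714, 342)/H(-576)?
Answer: 68544/84193 ≈ 0.81413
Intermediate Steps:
l(B) = -6 + B + 6/B (l(B) = (B + 6/B) - 6 = -6 + B + 6/B)
H(f) = -301 + f + 6/f (H(f) = (-6 + f + 6/f) - 295 = -301 + f + 6/f)
P(-714, 342)/H(-576) = -714/(-301 - 576 + 6/(-576)) = -714/(-301 - 576 + 6*(-1/576)) = -714/(-301 - 576 - 1/96) = -714/(-84193/96) = -714*(-96/84193) = 68544/84193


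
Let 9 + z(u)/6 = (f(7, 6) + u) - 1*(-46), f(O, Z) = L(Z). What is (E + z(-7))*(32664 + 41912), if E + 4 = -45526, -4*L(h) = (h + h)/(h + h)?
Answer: -3382133464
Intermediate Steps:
L(h) = -¼ (L(h) = -(h + h)/(4*(h + h)) = -2*h/(4*(2*h)) = -2*h*1/(2*h)/4 = -¼*1 = -¼)
E = -45530 (E = -4 - 45526 = -45530)
f(O, Z) = -¼
z(u) = 441/2 + 6*u (z(u) = -54 + 6*((-¼ + u) - 1*(-46)) = -54 + 6*((-¼ + u) + 46) = -54 + 6*(183/4 + u) = -54 + (549/2 + 6*u) = 441/2 + 6*u)
(E + z(-7))*(32664 + 41912) = (-45530 + (441/2 + 6*(-7)))*(32664 + 41912) = (-45530 + (441/2 - 42))*74576 = (-45530 + 357/2)*74576 = -90703/2*74576 = -3382133464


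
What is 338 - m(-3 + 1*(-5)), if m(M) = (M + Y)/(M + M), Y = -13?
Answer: 5387/16 ≈ 336.69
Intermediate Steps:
m(M) = (-13 + M)/(2*M) (m(M) = (M - 13)/(M + M) = (-13 + M)/((2*M)) = (-13 + M)*(1/(2*M)) = (-13 + M)/(2*M))
338 - m(-3 + 1*(-5)) = 338 - (-13 + (-3 + 1*(-5)))/(2*(-3 + 1*(-5))) = 338 - (-13 + (-3 - 5))/(2*(-3 - 5)) = 338 - (-13 - 8)/(2*(-8)) = 338 - (-1)*(-21)/(2*8) = 338 - 1*21/16 = 338 - 21/16 = 5387/16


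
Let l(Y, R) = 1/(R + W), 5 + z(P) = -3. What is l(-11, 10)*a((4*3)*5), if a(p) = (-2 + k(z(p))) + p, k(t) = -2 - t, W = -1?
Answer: 64/9 ≈ 7.1111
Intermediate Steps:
z(P) = -8 (z(P) = -5 - 3 = -8)
l(Y, R) = 1/(-1 + R) (l(Y, R) = 1/(R - 1) = 1/(-1 + R))
a(p) = 4 + p (a(p) = (-2 + (-2 - 1*(-8))) + p = (-2 + (-2 + 8)) + p = (-2 + 6) + p = 4 + p)
l(-11, 10)*a((4*3)*5) = (4 + (4*3)*5)/(-1 + 10) = (4 + 12*5)/9 = (4 + 60)/9 = (⅑)*64 = 64/9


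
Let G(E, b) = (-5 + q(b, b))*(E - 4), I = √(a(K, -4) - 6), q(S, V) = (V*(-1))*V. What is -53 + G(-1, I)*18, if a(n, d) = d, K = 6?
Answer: -503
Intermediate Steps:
q(S, V) = -V² (q(S, V) = (-V)*V = -V²)
I = I*√10 (I = √(-4 - 6) = √(-10) = I*√10 ≈ 3.1623*I)
G(E, b) = (-5 - b²)*(-4 + E) (G(E, b) = (-5 - b²)*(E - 4) = (-5 - b²)*(-4 + E))
-53 + G(-1, I)*18 = -53 + (20 - 5*(-1) + 4*(I*√10)² - 1*(-1)*(I*√10)²)*18 = -53 + (20 + 5 + 4*(-10) - 1*(-1)*(-10))*18 = -53 + (20 + 5 - 40 - 10)*18 = -53 - 25*18 = -53 - 450 = -503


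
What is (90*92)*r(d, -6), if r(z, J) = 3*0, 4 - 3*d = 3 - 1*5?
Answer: 0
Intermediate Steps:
d = 2 (d = 4/3 - (3 - 1*5)/3 = 4/3 - (3 - 5)/3 = 4/3 - ⅓*(-2) = 4/3 + ⅔ = 2)
r(z, J) = 0
(90*92)*r(d, -6) = (90*92)*0 = 8280*0 = 0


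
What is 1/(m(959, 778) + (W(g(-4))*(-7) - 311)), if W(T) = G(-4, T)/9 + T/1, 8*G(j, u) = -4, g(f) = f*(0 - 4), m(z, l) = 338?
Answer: -18/1523 ≈ -0.011819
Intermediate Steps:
g(f) = -4*f (g(f) = f*(-4) = -4*f)
G(j, u) = -½ (G(j, u) = (⅛)*(-4) = -½)
W(T) = -1/18 + T (W(T) = -½/9 + T/1 = -½*⅑ + T*1 = -1/18 + T)
1/(m(959, 778) + (W(g(-4))*(-7) - 311)) = 1/(338 + ((-1/18 - 4*(-4))*(-7) - 311)) = 1/(338 + ((-1/18 + 16)*(-7) - 311)) = 1/(338 + ((287/18)*(-7) - 311)) = 1/(338 + (-2009/18 - 311)) = 1/(338 - 7607/18) = 1/(-1523/18) = -18/1523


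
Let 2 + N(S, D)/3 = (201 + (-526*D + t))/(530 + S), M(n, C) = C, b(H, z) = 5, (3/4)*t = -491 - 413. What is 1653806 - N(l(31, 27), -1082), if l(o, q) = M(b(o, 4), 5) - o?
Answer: 831816865/504 ≈ 1.6504e+6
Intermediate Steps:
t = -3616/3 (t = 4*(-491 - 413)/3 = (4/3)*(-904) = -3616/3 ≈ -1205.3)
l(o, q) = 5 - o
N(S, D) = -6 + 3*(-3013/3 - 526*D)/(530 + S) (N(S, D) = -6 + 3*((201 + (-526*D - 3616/3))/(530 + S)) = -6 + 3*((201 + (-3616/3 - 526*D))/(530 + S)) = -6 + 3*((-3013/3 - 526*D)/(530 + S)) = -6 + 3*(-3013/3 - 526*D)/(530 + S))
1653806 - N(l(31, 27), -1082) = 1653806 - (-6193 - 1578*(-1082) - 6*(5 - 1*31))/(530 + (5 - 1*31)) = 1653806 - (-6193 + 1707396 - 6*(5 - 31))/(530 + (5 - 31)) = 1653806 - (-6193 + 1707396 - 6*(-26))/(530 - 26) = 1653806 - (-6193 + 1707396 + 156)/504 = 1653806 - 1701359/504 = 831816865/504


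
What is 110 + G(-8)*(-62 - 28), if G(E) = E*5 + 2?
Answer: 3530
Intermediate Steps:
G(E) = 2 + 5*E (G(E) = 5*E + 2 = 2 + 5*E)
110 + G(-8)*(-62 - 28) = 110 + (2 + 5*(-8))*(-62 - 28) = 110 + (2 - 40)*(-90) = 110 - 38*(-90) = 110 + 3420 = 3530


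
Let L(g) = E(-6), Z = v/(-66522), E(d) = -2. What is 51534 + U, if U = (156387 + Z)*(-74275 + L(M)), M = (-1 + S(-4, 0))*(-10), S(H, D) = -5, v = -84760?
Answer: -128786595394275/11087 ≈ -1.1616e+10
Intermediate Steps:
M = 60 (M = (-1 - 5)*(-10) = -6*(-10) = 60)
Z = 42380/33261 (Z = -84760/(-66522) = -84760*(-1/66522) = 42380/33261 ≈ 1.2742)
L(g) = -2
U = -128787166751733/11087 (U = (156387 + 42380/33261)*(-74275 - 2) = (5201630387/33261)*(-74277) = -128787166751733/11087 ≈ -1.1616e+10)
51534 + U = 51534 - 128787166751733/11087 = -128786595394275/11087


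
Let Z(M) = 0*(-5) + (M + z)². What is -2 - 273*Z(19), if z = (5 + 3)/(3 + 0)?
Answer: -384481/3 ≈ -1.2816e+5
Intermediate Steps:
z = 8/3 ≈ 2.6667
Z(M) = (8/3 + M)² (Z(M) = 0*(-5) + (M + 8/3)² = 0 + (8/3 + M)² = (8/3 + M)²)
-2 - 273*Z(19) = -2 - 91*(8 + 3*19)²/3 = -2 - 91*(8 + 57)²/3 = -2 - 91*65²/3 = -2 - 91*4225/3 = -2 - 273*4225/9 = -2 - 384475/3 = -384481/3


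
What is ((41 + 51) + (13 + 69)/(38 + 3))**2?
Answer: 8836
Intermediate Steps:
((41 + 51) + (13 + 69)/(38 + 3))**2 = (92 + 82/41)**2 = (92 + 82*(1/41))**2 = (92 + 2)**2 = 94**2 = 8836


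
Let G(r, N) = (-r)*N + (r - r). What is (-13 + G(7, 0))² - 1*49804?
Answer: -49635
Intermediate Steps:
G(r, N) = -N*r (G(r, N) = -N*r + 0 = -N*r)
(-13 + G(7, 0))² - 1*49804 = (-13 - 1*0*7)² - 1*49804 = (-13 + 0)² - 49804 = (-13)² - 49804 = 169 - 49804 = -49635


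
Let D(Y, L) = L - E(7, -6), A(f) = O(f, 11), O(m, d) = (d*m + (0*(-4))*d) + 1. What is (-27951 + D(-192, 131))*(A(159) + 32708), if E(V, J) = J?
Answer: -958414812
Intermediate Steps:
O(m, d) = 1 + d*m (O(m, d) = (d*m + 0*d) + 1 = (d*m + 0) + 1 = d*m + 1 = 1 + d*m)
A(f) = 1 + 11*f
D(Y, L) = 6 + L (D(Y, L) = L - 1*(-6) = L + 6 = 6 + L)
(-27951 + D(-192, 131))*(A(159) + 32708) = (-27951 + (6 + 131))*((1 + 11*159) + 32708) = (-27951 + 137)*((1 + 1749) + 32708) = -27814*(1750 + 32708) = -27814*34458 = -958414812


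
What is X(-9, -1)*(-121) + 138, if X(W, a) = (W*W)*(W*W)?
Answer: -793743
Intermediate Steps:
X(W, a) = W⁴ (X(W, a) = W²*W² = W⁴)
X(-9, -1)*(-121) + 138 = (-9)⁴*(-121) + 138 = 6561*(-121) + 138 = -793881 + 138 = -793743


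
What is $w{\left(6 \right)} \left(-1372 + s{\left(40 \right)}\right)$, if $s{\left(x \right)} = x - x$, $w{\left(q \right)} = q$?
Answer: $-8232$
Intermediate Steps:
$s{\left(x \right)} = 0$
$w{\left(6 \right)} \left(-1372 + s{\left(40 \right)}\right) = 6 \left(-1372 + 0\right) = 6 \left(-1372\right) = -8232$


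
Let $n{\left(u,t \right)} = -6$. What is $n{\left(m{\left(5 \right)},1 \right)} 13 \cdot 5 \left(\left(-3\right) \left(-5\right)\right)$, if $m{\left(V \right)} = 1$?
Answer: $-5850$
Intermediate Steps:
$n{\left(m{\left(5 \right)},1 \right)} 13 \cdot 5 \left(\left(-3\right) \left(-5\right)\right) = \left(-6\right) 13 \cdot 5 \left(\left(-3\right) \left(-5\right)\right) = - 78 \cdot 5 \cdot 15 = \left(-78\right) 75 = -5850$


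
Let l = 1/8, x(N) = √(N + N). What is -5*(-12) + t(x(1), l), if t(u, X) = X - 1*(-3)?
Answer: 505/8 ≈ 63.125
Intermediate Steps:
x(N) = √2*√N (x(N) = √(2*N) = √2*√N)
l = ⅛ ≈ 0.12500
t(u, X) = 3 + X (t(u, X) = X + 3 = 3 + X)
-5*(-12) + t(x(1), l) = -5*(-12) + (3 + ⅛) = 60 + 25/8 = 505/8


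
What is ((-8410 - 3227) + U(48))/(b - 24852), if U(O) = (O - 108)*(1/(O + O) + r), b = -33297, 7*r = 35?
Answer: 13643/66456 ≈ 0.20529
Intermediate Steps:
r = 5 (r = (⅐)*35 = 5)
U(O) = (-108 + O)*(5 + 1/(2*O)) (U(O) = (O - 108)*(1/(O + O) + 5) = (-108 + O)*(1/(2*O) + 5) = (-108 + O)*(5 + 1/(2*O)))
((-8410 - 3227) + U(48))/(b - 24852) = ((-8410 - 3227) + (-1079/2 - 54/48 + 5*48))/(-33297 - 24852) = (-11637 + (-1079/2 - 54*1/48 + 240))/(-58149) = (-11637 + (-1079/2 - 9/8 + 240))*(-1/58149) = (-11637 - 2405/8)*(-1/58149) = -95501/8*(-1/58149) = 13643/66456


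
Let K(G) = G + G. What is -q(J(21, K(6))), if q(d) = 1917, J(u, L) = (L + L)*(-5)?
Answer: -1917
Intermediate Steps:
K(G) = 2*G
J(u, L) = -10*L (J(u, L) = (2*L)*(-5) = -10*L)
-q(J(21, K(6))) = -1*1917 = -1917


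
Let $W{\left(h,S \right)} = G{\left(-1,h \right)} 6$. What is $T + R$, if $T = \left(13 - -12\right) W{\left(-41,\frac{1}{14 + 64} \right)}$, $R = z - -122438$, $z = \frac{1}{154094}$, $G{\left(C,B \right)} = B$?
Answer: $\frac{17919283073}{154094} \approx 1.1629 \cdot 10^{5}$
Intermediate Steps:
$z = \frac{1}{154094} \approx 6.4895 \cdot 10^{-6}$
$W{\left(h,S \right)} = 6 h$ ($W{\left(h,S \right)} = h 6 = 6 h$)
$R = \frac{18866961173}{154094}$ ($R = \frac{1}{154094} - -122438 = \frac{1}{154094} + 122438 = \frac{18866961173}{154094} \approx 1.2244 \cdot 10^{5}$)
$T = -6150$ ($T = \left(13 - -12\right) 6 \left(-41\right) = \left(13 + 12\right) \left(-246\right) = 25 \left(-246\right) = -6150$)
$T + R = -6150 + \frac{18866961173}{154094} = \frac{17919283073}{154094}$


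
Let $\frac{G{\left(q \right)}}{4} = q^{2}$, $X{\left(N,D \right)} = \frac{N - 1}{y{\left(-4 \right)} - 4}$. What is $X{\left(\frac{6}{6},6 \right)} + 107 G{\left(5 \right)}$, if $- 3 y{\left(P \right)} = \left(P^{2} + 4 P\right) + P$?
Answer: $10700$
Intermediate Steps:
$y{\left(P \right)} = - \frac{5 P}{3} - \frac{P^{2}}{3}$ ($y{\left(P \right)} = - \frac{\left(P^{2} + 4 P\right) + P}{3} = - \frac{P^{2} + 5 P}{3} = - \frac{5 P}{3} - \frac{P^{2}}{3}$)
$X{\left(N,D \right)} = \frac{3}{8} - \frac{3 N}{8}$ ($X{\left(N,D \right)} = \frac{N - 1}{\left(- \frac{1}{3}\right) \left(-4\right) \left(5 - 4\right) - 4} = \frac{-1 + N}{\left(- \frac{1}{3}\right) \left(-4\right) 1 - 4} = \frac{-1 + N}{\frac{4}{3} - 4} = \frac{-1 + N}{- \frac{8}{3}} = \left(-1 + N\right) \left(- \frac{3}{8}\right) = \frac{3}{8} - \frac{3 N}{8}$)
$G{\left(q \right)} = 4 q^{2}$
$X{\left(\frac{6}{6},6 \right)} + 107 G{\left(5 \right)} = \left(\frac{3}{8} - \frac{3 \cdot \frac{6}{6}}{8}\right) + 107 \cdot 4 \cdot 5^{2} = \left(\frac{3}{8} - \frac{3 \cdot 6 \cdot \frac{1}{6}}{8}\right) + 107 \cdot 4 \cdot 25 = \left(\frac{3}{8} - \frac{3}{8}\right) + 107 \cdot 100 = \left(\frac{3}{8} - \frac{3}{8}\right) + 10700 = 0 + 10700 = 10700$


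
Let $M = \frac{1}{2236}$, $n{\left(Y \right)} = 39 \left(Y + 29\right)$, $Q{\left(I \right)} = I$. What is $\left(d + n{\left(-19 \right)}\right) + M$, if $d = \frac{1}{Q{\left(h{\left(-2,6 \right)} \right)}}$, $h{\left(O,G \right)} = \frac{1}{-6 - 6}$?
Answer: $\frac{845209}{2236} \approx 378.0$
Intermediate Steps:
$h{\left(O,G \right)} = - \frac{1}{12}$ ($h{\left(O,G \right)} = \frac{1}{-12} = - \frac{1}{12}$)
$d = -12$ ($d = \frac{1}{- \frac{1}{12}} = -12$)
$n{\left(Y \right)} = 1131 + 39 Y$ ($n{\left(Y \right)} = 39 \left(29 + Y\right) = 1131 + 39 Y$)
$M = \frac{1}{2236} \approx 0.00044723$
$\left(d + n{\left(-19 \right)}\right) + M = \left(-12 + \left(1131 + 39 \left(-19\right)\right)\right) + \frac{1}{2236} = \left(-12 + \left(1131 - 741\right)\right) + \frac{1}{2236} = \left(-12 + 390\right) + \frac{1}{2236} = 378 + \frac{1}{2236} = \frac{845209}{2236}$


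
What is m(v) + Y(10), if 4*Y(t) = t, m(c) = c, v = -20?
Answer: -35/2 ≈ -17.500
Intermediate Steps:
Y(t) = t/4
m(v) + Y(10) = -20 + (¼)*10 = -20 + 5/2 = -35/2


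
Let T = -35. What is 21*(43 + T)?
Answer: 168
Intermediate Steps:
21*(43 + T) = 21*(43 - 35) = 21*8 = 168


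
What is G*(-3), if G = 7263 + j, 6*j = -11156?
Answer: -16211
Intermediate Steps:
j = -5578/3 (j = (⅙)*(-11156) = -5578/3 ≈ -1859.3)
G = 16211/3 (G = 7263 - 5578/3 = 16211/3 ≈ 5403.7)
G*(-3) = (16211/3)*(-3) = -16211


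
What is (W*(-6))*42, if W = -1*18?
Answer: 4536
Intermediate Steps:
W = -18
(W*(-6))*42 = -18*(-6)*42 = 108*42 = 4536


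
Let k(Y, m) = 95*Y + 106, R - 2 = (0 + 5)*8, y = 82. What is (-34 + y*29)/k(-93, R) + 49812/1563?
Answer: 143715092/4547809 ≈ 31.601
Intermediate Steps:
R = 42 (R = 2 + (0 + 5)*8 = 2 + 5*8 = 2 + 40 = 42)
k(Y, m) = 106 + 95*Y
(-34 + y*29)/k(-93, R) + 49812/1563 = (-34 + 82*29)/(106 + 95*(-93)) + 49812/1563 = (-34 + 2378)/(106 - 8835) + 49812*(1/1563) = 2344/(-8729) + 16604/521 = 2344*(-1/8729) + 16604/521 = -2344/8729 + 16604/521 = 143715092/4547809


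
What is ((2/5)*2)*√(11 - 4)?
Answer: 4*√7/5 ≈ 2.1166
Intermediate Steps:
((2/5)*2)*√(11 - 4) = ((2*(⅕))*2)*√7 = ((⅖)*2)*√7 = 4*√7/5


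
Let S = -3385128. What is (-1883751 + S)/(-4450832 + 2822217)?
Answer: 5268879/1628615 ≈ 3.2352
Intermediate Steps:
(-1883751 + S)/(-4450832 + 2822217) = (-1883751 - 3385128)/(-4450832 + 2822217) = -5268879/(-1628615) = -5268879*(-1/1628615) = 5268879/1628615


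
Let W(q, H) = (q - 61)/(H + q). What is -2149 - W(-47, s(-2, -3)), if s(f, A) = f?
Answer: -105409/49 ≈ -2151.2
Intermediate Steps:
W(q, H) = (-61 + q)/(H + q)
-2149 - W(-47, s(-2, -3)) = -2149 - (-61 - 47)/(-2 - 47) = -2149 - (-108)/(-49) = -2149 - (-1)*(-108)/49 = -2149 - 1*108/49 = -2149 - 108/49 = -105409/49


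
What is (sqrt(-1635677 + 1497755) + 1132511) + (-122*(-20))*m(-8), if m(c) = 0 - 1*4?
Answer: 1122751 + I*sqrt(137922) ≈ 1.1228e+6 + 371.38*I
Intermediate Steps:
m(c) = -4 (m(c) = 0 - 4 = -4)
(sqrt(-1635677 + 1497755) + 1132511) + (-122*(-20))*m(-8) = (sqrt(-1635677 + 1497755) + 1132511) - 122*(-20)*(-4) = (sqrt(-137922) + 1132511) + 2440*(-4) = (I*sqrt(137922) + 1132511) - 9760 = (1132511 + I*sqrt(137922)) - 9760 = 1122751 + I*sqrt(137922)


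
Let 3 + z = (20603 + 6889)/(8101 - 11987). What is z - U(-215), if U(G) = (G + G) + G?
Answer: 42540/67 ≈ 634.93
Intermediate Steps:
z = -675/67 (z = -3 + (20603 + 6889)/(8101 - 11987) = -3 + 27492/(-3886) = -3 + 27492*(-1/3886) = -3 - 474/67 = -675/67 ≈ -10.075)
U(G) = 3*G (U(G) = 2*G + G = 3*G)
z - U(-215) = -675/67 - 3*(-215) = -675/67 - 1*(-645) = -675/67 + 645 = 42540/67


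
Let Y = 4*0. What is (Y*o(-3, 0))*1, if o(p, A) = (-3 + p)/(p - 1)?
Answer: 0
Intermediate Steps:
o(p, A) = (-3 + p)/(-1 + p)
Y = 0
(Y*o(-3, 0))*1 = (0*((-3 - 3)/(-1 - 3)))*1 = (0*(-6/(-4)))*1 = (0*(-¼*(-6)))*1 = (0*(3/2))*1 = 0*1 = 0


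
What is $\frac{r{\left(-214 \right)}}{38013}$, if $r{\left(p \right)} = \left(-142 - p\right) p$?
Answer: $- \frac{5136}{12671} \approx -0.40533$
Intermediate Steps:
$r{\left(p \right)} = p \left(-142 - p\right)$
$\frac{r{\left(-214 \right)}}{38013} = \frac{\left(-1\right) \left(-214\right) \left(142 - 214\right)}{38013} = \left(-1\right) \left(-214\right) \left(-72\right) \frac{1}{38013} = \left(-15408\right) \frac{1}{38013} = - \frac{5136}{12671}$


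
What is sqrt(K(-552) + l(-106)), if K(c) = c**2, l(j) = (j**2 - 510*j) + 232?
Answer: 2*sqrt(92558) ≈ 608.47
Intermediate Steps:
l(j) = 232 + j**2 - 510*j
sqrt(K(-552) + l(-106)) = sqrt((-552)**2 + (232 + (-106)**2 - 510*(-106))) = sqrt(304704 + (232 + 11236 + 54060)) = sqrt(304704 + 65528) = sqrt(370232) = 2*sqrt(92558)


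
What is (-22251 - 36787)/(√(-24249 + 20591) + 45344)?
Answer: -1338509536/1028040997 + 29519*I*√3658/1028040997 ≈ -1.302 + 0.0017367*I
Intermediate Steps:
(-22251 - 36787)/(√(-24249 + 20591) + 45344) = -59038/(√(-3658) + 45344) = -59038/(I*√3658 + 45344) = -59038/(45344 + I*√3658)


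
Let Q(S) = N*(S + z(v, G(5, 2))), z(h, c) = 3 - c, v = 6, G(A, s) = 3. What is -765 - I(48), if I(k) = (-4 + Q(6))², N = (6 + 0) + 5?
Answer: -4609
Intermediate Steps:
N = 11 (N = 6 + 5 = 11)
Q(S) = 11*S (Q(S) = 11*(S + (3 - 1*3)) = 11*(S + (3 - 3)) = 11*(S + 0) = 11*S)
I(k) = 3844 (I(k) = (-4 + 11*6)² = (-4 + 66)² = 62² = 3844)
-765 - I(48) = -765 - 1*3844 = -765 - 3844 = -4609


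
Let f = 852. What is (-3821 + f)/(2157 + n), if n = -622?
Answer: -2969/1535 ≈ -1.9342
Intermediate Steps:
(-3821 + f)/(2157 + n) = (-3821 + 852)/(2157 - 622) = -2969/1535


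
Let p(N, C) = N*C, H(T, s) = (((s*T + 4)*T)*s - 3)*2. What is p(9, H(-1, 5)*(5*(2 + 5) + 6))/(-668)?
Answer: -369/167 ≈ -2.2096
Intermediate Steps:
H(T, s) = -6 + 2*T*s*(4 + T*s) (H(T, s) = (((T*s + 4)*T)*s - 3)*2 = (((4 + T*s)*T)*s - 3)*2 = ((T*(4 + T*s))*s - 3)*2 = (T*s*(4 + T*s) - 3)*2 = (-3 + T*s*(4 + T*s))*2 = -6 + 2*T*s*(4 + T*s))
p(N, C) = C*N
p(9, H(-1, 5)*(5*(2 + 5) + 6))/(-668) = (((-6 + 2*(-1)**2*5**2 + 8*(-1)*5)*(5*(2 + 5) + 6))*9)/(-668) = (((-6 + 2*1*25 - 40)*(5*7 + 6))*9)*(-1/668) = (((-6 + 50 - 40)*(35 + 6))*9)*(-1/668) = ((4*41)*9)*(-1/668) = (164*9)*(-1/668) = 1476*(-1/668) = -369/167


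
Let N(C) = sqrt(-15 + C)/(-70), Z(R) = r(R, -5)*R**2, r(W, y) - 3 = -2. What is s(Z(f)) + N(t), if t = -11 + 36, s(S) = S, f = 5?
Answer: 25 - sqrt(10)/70 ≈ 24.955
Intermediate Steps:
r(W, y) = 1 (r(W, y) = 3 - 2 = 1)
Z(R) = R**2 (Z(R) = 1*R**2 = R**2)
t = 25
N(C) = -sqrt(-15 + C)/70 (N(C) = sqrt(-15 + C)*(-1/70) = -sqrt(-15 + C)/70)
s(Z(f)) + N(t) = 5**2 - sqrt(-15 + 25)/70 = 25 - sqrt(10)/70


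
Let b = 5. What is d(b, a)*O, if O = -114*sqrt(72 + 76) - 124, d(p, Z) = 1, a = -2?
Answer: -124 - 228*sqrt(37) ≈ -1510.9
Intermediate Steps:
O = -124 - 228*sqrt(37) (O = -228*sqrt(37) - 124 = -124 - 228*sqrt(37) ≈ -1510.9)
d(b, a)*O = 1*(-124 - 228*sqrt(37)) = -124 - 228*sqrt(37)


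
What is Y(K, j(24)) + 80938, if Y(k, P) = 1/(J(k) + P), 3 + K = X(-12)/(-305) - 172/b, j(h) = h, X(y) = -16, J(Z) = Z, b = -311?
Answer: 165873703613/2049391 ≈ 80938.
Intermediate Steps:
K = -227129/94855 (K = -3 + (-16/(-305) - 172/(-311)) = -3 + (-16*(-1/305) - 172*(-1/311)) = -3 + (16/305 + 172/311) = -3 + 57436/94855 = -227129/94855 ≈ -2.3945)
Y(k, P) = 1/(P + k) (Y(k, P) = 1/(k + P) = 1/(P + k))
Y(K, j(24)) + 80938 = 1/(24 - 227129/94855) + 80938 = 1/(2049391/94855) + 80938 = 94855/2049391 + 80938 = 165873703613/2049391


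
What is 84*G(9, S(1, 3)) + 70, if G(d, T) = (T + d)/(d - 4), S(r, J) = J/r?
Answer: 1358/5 ≈ 271.60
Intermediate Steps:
G(d, T) = (T + d)/(-4 + d)
84*G(9, S(1, 3)) + 70 = 84*((3/1 + 9)/(-4 + 9)) + 70 = 84*((3*1 + 9)/5) + 70 = 84*((3 + 9)/5) + 70 = 84*((1/5)*12) + 70 = 84*(12/5) + 70 = 1008/5 + 70 = 1358/5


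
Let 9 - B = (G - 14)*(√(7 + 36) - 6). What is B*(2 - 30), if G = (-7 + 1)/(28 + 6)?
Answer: 36204/17 - 6748*√43/17 ≈ -473.27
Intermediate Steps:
G = -3/17 (G = -6/34 = -6*1/34 = -3/17 ≈ -0.17647)
B = -1293/17 + 241*√43/17 (B = 9 - (-3/17 - 14)*(√(7 + 36) - 6) = 9 - (-241)*(√43 - 6)/17 = 9 - (-241)*(-6 + √43)/17 = 9 - (1446/17 - 241*√43/17) = 9 + (-1446/17 + 241*√43/17) = -1293/17 + 241*√43/17 ≈ 16.903)
B*(2 - 30) = (-1293/17 + 241*√43/17)*(2 - 30) = (-1293/17 + 241*√43/17)*(-28) = 36204/17 - 6748*√43/17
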